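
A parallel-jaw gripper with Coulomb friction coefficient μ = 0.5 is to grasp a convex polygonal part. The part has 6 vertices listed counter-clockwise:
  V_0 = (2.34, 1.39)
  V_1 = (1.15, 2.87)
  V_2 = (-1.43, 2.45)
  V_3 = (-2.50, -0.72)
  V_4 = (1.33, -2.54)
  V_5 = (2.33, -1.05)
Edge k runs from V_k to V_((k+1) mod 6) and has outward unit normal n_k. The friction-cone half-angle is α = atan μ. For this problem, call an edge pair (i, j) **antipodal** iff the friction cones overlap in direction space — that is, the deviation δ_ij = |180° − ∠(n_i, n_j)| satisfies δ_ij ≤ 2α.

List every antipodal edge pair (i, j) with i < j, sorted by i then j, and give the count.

count = 5; pairs: (0,3), (1,3), (1,4), (2,4), (2,5)

α = atan 0.5 = 26.57°;  2α = 53.13°
n_0 = (+0.7793, +0.6266)
n_1 = (-0.1607, +0.9870)
n_2 = (-0.9475, +0.3198)
n_3 = (-0.4292, -0.9032)
n_4 = (+0.8303, -0.5573)
n_5 = (+1.0000, -0.0041)
  (0,1): δ = 119.56°  ·
  (0,2): δ = 57.45°  ·
  (0,3): δ = 25.78°  ✓
  (0,4): δ = 107.33°  ·
  (0,5): δ = 140.96°  ·
  (1,2): δ = 117.90°  ·
  (1,3): δ = 34.66°  ✓
  (1,4): δ = 46.89°  ✓
  (1,5): δ = 80.52°  ·
  (2,3): δ = 96.77°  ·
  (2,4): δ = 15.22°  ✓
  (2,5): δ = 18.42°  ✓
  (3,4): δ = 98.45°  ·
  (3,5): δ = 64.82°  ·
  (4,5): δ = 146.37°  ·
antipodal pairs: 5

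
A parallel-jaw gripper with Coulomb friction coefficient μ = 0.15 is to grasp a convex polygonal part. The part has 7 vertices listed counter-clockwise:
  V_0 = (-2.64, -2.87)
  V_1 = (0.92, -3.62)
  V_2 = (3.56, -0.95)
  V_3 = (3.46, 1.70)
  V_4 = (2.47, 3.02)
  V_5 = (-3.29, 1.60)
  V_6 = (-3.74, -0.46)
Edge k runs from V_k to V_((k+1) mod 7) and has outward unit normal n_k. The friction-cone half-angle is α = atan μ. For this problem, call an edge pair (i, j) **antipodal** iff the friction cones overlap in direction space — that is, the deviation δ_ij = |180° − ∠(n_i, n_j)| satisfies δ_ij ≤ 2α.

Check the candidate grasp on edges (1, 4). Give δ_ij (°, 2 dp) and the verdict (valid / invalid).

α = atan 0.15 = 8.53°;  2α = 17.06°
edge 1: e_1 = (+2.64, +2.67);  n_1 = (+0.7111, -0.7031)
edge 4: e_4 = (-5.76, -1.42);  n_4 = (-0.2394, +0.9709)
∠(n_1, n_4) = 148.53°
δ = |180° − 148.53°| = 31.47°
31.47° > 2α = 17.06°  →  invalid

δ = 31.47°, invalid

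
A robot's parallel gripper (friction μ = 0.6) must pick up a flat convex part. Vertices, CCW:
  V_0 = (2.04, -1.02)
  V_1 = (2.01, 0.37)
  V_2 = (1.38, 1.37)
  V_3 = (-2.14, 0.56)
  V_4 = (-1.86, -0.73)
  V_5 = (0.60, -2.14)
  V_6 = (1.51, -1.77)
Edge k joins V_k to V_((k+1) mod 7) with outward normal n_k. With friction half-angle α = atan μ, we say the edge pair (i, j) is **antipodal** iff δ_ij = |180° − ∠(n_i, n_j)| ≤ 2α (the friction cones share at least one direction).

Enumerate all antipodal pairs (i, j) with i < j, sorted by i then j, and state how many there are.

α = atan 0.6 = 30.96°;  2α = 61.93°
n_0 = (+0.9998, +0.0216)
n_1 = (+0.8461, +0.5330)
n_2 = (-0.2243, +0.9745)
n_3 = (-0.9772, -0.2121)
n_4 = (-0.4973, -0.8676)
n_5 = (+0.3767, -0.9264)
n_6 = (+0.8167, -0.5771)
  (0,1): δ = 149.03°  ·
  (0,2): δ = 78.28°  ·
  (0,3): δ = 11.01°  ✓
  (0,4): δ = 58.94°  ✓
  (0,5): δ = 110.89°  ·
  (0,6): δ = 143.52°  ·
  (1,2): δ = 109.25°  ·
  (1,3): δ = 19.96°  ✓
  (1,4): δ = 27.97°  ✓
  (1,5): δ = 79.92°  ·
  (1,6): δ = 112.54°  ·
  (2,3): δ = 90.71°  ·
  (2,4): δ = 42.78°  ✓
  (2,5): δ = 9.17°  ✓
  (2,6): δ = 41.79°  ✓
  (3,4): δ = 132.07°  ·
  (3,5): δ = 80.12°  ·
  (3,6): δ = 47.49°  ✓
  (4,5): δ = 128.05°  ·
  (4,6): δ = 95.43°  ·
  (5,6): δ = 147.37°  ·
antipodal pairs: 8

count = 8; pairs: (0,3), (0,4), (1,3), (1,4), (2,4), (2,5), (2,6), (3,6)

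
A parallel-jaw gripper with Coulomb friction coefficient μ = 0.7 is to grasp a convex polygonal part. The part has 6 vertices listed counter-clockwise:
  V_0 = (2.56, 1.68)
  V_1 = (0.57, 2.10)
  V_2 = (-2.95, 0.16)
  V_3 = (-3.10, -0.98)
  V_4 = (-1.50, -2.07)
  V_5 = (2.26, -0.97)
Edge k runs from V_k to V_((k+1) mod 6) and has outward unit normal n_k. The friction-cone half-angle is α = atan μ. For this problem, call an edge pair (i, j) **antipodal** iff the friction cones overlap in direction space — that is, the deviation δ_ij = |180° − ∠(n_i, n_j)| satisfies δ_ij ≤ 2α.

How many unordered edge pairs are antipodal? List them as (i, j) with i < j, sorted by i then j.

α = atan 0.7 = 34.99°;  2α = 69.98°
n_0 = (+0.2065, +0.9784)
n_1 = (-0.4827, +0.8758)
n_2 = (-0.9915, +0.1305)
n_3 = (-0.5630, -0.8264)
n_4 = (+0.2808, -0.9598)
n_5 = (+0.9937, -0.1125)
  (0,1): δ = 139.22°  ·
  (0,2): δ = 85.58°  ·
  (0,3): δ = 22.35°  ✓
  (0,4): δ = 28.22°  ✓
  (0,5): δ = 95.46°  ·
  (1,2): δ = 126.36°  ·
  (1,3): δ = 63.13°  ✓
  (1,4): δ = 12.55°  ✓
  (1,5): δ = 54.68°  ✓
  (2,3): δ = 116.77°  ·
  (2,4): δ = 66.20°  ✓
  (2,5): δ = 1.04°  ✓
  (3,4): δ = 129.43°  ·
  (3,5): δ = 62.19°  ✓
  (4,5): δ = 112.77°  ·
antipodal pairs: 8

count = 8; pairs: (0,3), (0,4), (1,3), (1,4), (1,5), (2,4), (2,5), (3,5)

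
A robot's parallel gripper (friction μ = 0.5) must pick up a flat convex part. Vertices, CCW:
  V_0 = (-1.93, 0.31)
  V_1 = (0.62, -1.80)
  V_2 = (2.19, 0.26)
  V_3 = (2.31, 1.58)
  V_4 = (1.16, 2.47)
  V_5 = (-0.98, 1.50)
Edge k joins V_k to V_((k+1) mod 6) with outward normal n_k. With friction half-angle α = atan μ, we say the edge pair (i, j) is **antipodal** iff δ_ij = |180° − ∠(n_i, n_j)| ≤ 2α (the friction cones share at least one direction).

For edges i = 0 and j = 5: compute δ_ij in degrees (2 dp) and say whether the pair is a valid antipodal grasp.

δ = 91.01°, invalid

α = atan 0.5 = 26.57°;  2α = 53.13°
edge 0: e_0 = (+2.55, -2.11);  n_0 = (-0.6375, -0.7704)
edge 5: e_5 = (-0.95, -1.19);  n_5 = (-0.7815, +0.6239)
∠(n_0, n_5) = 88.99°
δ = |180° − 88.99°| = 91.01°
91.01° > 2α = 53.13°  →  invalid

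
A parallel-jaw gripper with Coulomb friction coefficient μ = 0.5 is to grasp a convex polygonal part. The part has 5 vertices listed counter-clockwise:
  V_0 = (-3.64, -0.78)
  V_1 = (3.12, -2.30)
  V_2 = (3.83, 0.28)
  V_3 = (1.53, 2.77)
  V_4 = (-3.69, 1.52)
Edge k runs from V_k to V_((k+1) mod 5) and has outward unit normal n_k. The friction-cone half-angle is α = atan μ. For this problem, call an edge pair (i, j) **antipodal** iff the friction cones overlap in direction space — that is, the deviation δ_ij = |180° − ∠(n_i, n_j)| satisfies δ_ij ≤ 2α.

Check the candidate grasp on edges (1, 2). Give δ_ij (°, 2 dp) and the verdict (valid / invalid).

α = atan 0.5 = 26.57°;  2α = 53.13°
edge 1: e_1 = (+0.71, +2.58);  n_1 = (+0.9642, -0.2653)
edge 2: e_2 = (-2.30, +2.49);  n_2 = (+0.7346, +0.6785)
∠(n_1, n_2) = 58.12°
δ = |180° − 58.12°| = 121.88°
121.88° > 2α = 53.13°  →  invalid

δ = 121.88°, invalid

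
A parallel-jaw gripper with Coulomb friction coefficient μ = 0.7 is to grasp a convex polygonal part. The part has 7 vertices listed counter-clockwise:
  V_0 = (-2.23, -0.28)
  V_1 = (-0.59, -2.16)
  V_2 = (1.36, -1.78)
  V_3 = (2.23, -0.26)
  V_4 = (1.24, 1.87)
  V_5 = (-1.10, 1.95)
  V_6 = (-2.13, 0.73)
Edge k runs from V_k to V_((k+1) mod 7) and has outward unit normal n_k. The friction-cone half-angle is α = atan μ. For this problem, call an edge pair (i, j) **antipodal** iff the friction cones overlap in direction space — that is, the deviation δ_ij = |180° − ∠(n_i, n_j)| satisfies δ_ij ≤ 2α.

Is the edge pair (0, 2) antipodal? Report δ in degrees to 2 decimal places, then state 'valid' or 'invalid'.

α = atan 0.7 = 34.99°;  2α = 69.98°
edge 0: e_0 = (+1.64, -1.88);  n_0 = (-0.7536, -0.6574)
edge 2: e_2 = (+0.87, +1.52);  n_2 = (+0.8679, -0.4968)
∠(n_0, n_2) = 109.12°
δ = |180° − 109.12°| = 70.88°
70.88° > 2α = 69.98°  →  invalid

δ = 70.88°, invalid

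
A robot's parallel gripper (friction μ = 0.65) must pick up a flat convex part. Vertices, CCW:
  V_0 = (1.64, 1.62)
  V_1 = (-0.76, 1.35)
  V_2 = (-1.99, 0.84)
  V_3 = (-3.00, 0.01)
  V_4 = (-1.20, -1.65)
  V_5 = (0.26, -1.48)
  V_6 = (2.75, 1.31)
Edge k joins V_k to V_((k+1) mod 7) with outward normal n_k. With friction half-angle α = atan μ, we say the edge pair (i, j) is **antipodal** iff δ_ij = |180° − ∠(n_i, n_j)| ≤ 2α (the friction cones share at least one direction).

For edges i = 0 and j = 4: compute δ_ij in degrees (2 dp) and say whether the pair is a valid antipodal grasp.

δ = 0.22°, valid

α = atan 0.65 = 33.02°;  2α = 66.05°
edge 0: e_0 = (-2.40, -0.27);  n_0 = (-0.1118, +0.9937)
edge 4: e_4 = (+1.46, +0.17);  n_4 = (+0.1157, -0.9933)
∠(n_0, n_4) = 179.78°
δ = |180° − 179.78°| = 0.22°
0.22° ≤ 2α = 66.05°  →  valid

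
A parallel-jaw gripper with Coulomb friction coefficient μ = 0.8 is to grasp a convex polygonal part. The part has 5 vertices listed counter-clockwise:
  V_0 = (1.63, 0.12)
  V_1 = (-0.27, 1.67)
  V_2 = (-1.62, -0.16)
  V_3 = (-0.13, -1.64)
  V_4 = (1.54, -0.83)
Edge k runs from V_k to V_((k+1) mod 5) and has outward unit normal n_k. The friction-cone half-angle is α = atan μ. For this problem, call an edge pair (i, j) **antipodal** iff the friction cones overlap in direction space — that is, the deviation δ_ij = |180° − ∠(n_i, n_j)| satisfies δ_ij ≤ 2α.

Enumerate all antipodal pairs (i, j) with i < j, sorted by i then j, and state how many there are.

count = 5; pairs: (0,2), (0,3), (1,3), (1,4), (2,4)

α = atan 0.8 = 38.66°;  2α = 77.32°
n_0 = (+0.6321, +0.7749)
n_1 = (-0.8047, +0.5936)
n_2 = (-0.7047, -0.7095)
n_3 = (+0.4364, -0.8998)
n_4 = (+0.9955, -0.0943)
  (0,1): δ = 87.21°  ·
  (0,2): δ = 5.60°  ✓
  (0,3): δ = 65.08°  ✓
  (0,4): δ = 123.80°  ·
  (1,2): δ = 98.39°  ·
  (1,3): δ = 27.71°  ✓
  (1,4): δ = 31.00°  ✓
  (2,3): δ = 109.32°  ·
  (2,4): δ = 50.60°  ✓
  (3,4): δ = 121.29°  ·
antipodal pairs: 5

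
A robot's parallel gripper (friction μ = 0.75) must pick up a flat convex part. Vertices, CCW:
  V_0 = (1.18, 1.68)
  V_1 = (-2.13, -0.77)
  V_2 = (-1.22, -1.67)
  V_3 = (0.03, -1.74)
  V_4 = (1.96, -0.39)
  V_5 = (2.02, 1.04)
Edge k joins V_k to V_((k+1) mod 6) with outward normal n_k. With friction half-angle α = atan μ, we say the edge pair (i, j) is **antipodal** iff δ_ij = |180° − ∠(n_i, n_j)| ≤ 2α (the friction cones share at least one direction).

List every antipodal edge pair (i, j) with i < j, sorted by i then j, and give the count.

α = atan 0.75 = 36.87°;  2α = 73.74°
n_0 = (-0.5949, +0.8038)
n_1 = (-0.7032, -0.7110)
n_2 = (-0.0559, -0.9984)
n_3 = (+0.5732, -0.8194)
n_4 = (+0.9991, -0.0419)
n_5 = (+0.6060, +0.7954)
  (0,1): δ = 81.19°  ·
  (0,2): δ = 39.71°  ✓
  (0,3): δ = 1.54°  ✓
  (0,4): δ = 51.09°  ✓
  (0,5): δ = 106.19°  ·
  (1,2): δ = 138.52°  ·
  (1,3): δ = 100.34°  ·
  (1,4): δ = 47.72°  ✓
  (1,5): δ = 7.38°  ✓
  (2,3): δ = 141.82°  ·
  (2,4): δ = 89.20°  ·
  (2,5): δ = 34.10°  ✓
  (3,4): δ = 127.37°  ·
  (3,5): δ = 72.28°  ✓
  (4,5): δ = 124.90°  ·
antipodal pairs: 7

count = 7; pairs: (0,2), (0,3), (0,4), (1,4), (1,5), (2,5), (3,5)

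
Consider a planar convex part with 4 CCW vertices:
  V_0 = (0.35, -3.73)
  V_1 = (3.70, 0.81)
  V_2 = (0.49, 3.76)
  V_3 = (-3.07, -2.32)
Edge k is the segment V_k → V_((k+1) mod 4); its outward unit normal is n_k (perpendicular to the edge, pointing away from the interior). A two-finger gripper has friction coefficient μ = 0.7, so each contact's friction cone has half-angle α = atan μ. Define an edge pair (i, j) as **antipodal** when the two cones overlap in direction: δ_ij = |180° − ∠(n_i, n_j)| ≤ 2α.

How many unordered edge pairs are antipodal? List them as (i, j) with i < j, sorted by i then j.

α = atan 0.7 = 34.99°;  2α = 69.98°
n_0 = (+0.8047, -0.5937)
n_1 = (+0.6767, +0.7363)
n_2 = (-0.8630, +0.5053)
n_3 = (-0.3812, -0.9245)
  (0,1): δ = 96.16°  ·
  (0,2): δ = 6.07°  ✓
  (0,3): δ = 104.02°  ·
  (1,2): δ = 77.77°  ·
  (1,3): δ = 20.18°  ✓
  (2,3): δ = 82.06°  ·
antipodal pairs: 2

count = 2; pairs: (0,2), (1,3)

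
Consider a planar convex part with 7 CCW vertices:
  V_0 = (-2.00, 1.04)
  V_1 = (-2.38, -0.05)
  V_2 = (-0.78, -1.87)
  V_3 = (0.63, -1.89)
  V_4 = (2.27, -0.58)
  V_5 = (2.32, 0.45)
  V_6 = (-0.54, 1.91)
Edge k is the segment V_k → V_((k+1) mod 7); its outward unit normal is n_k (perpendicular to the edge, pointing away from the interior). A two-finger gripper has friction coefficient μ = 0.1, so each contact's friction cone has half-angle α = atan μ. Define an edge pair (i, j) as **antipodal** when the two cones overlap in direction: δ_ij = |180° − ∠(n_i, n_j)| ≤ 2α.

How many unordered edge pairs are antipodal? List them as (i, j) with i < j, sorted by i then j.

α = atan 0.1 = 5.71°;  2α = 11.42°
n_0 = (-0.9443, +0.3292)
n_1 = (-0.7510, -0.6603)
n_2 = (-0.0142, -0.9999)
n_3 = (+0.6241, -0.7813)
n_4 = (+0.9988, -0.0485)
n_5 = (+0.4547, +0.8907)
n_6 = (-0.5119, +0.8590)
  (0,1): δ = 119.46°  ·
  (0,2): δ = 71.59°  ·
  (0,3): δ = 32.16°  ·
  (0,4): δ = 16.44°  ·
  (0,5): δ = 82.18°  ·
  (0,6): δ = 140.01°  ·
  (1,2): δ = 132.13°  ·
  (1,3): δ = 92.70°  ·
  (1,4): δ = 44.10°  ·
  (1,5): δ = 21.64°  ·
  (1,6): δ = 79.47°  ·
  (2,3): δ = 140.57°  ·
  (2,4): δ = 91.97°  ·
  (2,5): δ = 26.23°  ·
  (2,6): δ = 31.60°  ·
  (3,4): δ = 131.40°  ·
  (3,5): δ = 65.66°  ·
  (3,6): δ = 7.83°  ✓
  (4,5): δ = 114.26°  ·
  (4,6): δ = 56.43°  ·
  (5,6): δ = 122.17°  ·
antipodal pairs: 1

count = 1; pairs: (3,6)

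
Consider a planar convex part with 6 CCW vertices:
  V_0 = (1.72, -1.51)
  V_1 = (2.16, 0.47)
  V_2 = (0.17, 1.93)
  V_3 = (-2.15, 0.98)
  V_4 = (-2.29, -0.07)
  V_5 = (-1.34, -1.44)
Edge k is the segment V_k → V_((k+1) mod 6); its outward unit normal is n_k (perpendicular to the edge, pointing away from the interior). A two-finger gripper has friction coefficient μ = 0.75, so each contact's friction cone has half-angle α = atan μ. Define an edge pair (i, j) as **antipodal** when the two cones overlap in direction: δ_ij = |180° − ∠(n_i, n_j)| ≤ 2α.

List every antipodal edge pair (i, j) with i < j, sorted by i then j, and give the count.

count = 7; pairs: (0,2), (0,3), (0,4), (1,3), (1,4), (1,5), (2,5)

α = atan 0.75 = 36.87°;  2α = 73.74°
n_0 = (+0.9762, -0.2169)
n_1 = (+0.5915, +0.8063)
n_2 = (-0.3789, +0.9254)
n_3 = (-0.9912, +0.1322)
n_4 = (-0.8218, -0.5698)
n_5 = (-0.0229, -0.9997)
  (0,1): δ = 113.74°  ·
  (0,2): δ = 55.20°  ✓
  (0,3): δ = 4.93°  ✓
  (0,4): δ = 47.27°  ✓
  (0,5): δ = 101.22°  ·
  (1,2): δ = 121.47°  ·
  (1,3): δ = 61.33°  ✓
  (1,4): δ = 19.00°  ✓
  (1,5): δ = 34.96°  ✓
  (2,3): δ = 119.86°  ·
  (2,4): δ = 77.53°  ·
  (2,5): δ = 23.58°  ✓
  (3,4): δ = 137.67°  ·
  (3,5): δ = 83.72°  ·
  (4,5): δ = 126.05°  ·
antipodal pairs: 7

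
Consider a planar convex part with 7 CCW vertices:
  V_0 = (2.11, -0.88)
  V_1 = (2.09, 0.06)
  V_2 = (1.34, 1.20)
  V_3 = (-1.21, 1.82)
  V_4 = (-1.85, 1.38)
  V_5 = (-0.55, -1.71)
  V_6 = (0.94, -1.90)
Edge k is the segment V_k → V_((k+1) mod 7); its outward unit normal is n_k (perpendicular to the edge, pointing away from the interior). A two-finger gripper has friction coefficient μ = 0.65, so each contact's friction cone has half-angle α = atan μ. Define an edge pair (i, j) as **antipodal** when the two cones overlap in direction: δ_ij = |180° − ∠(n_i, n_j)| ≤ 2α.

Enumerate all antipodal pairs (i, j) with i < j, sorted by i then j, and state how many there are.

count = 9; pairs: (0,3), (0,4), (1,4), (1,5), (2,4), (2,5), (2,6), (3,5), (3,6)

α = atan 0.65 = 33.02°;  2α = 66.05°
n_0 = (+0.9998, +0.0213)
n_1 = (+0.8354, +0.5496)
n_2 = (+0.2363, +0.9717)
n_3 = (-0.5665, +0.8240)
n_4 = (-0.9217, -0.3878)
n_5 = (-0.1265, -0.9920)
n_6 = (+0.6571, -0.7538)
  (0,1): δ = 147.88°  ·
  (0,2): δ = 104.88°  ·
  (0,3): δ = 56.71°  ✓
  (0,4): δ = 21.60°  ✓
  (0,5): δ = 81.51°  ·
  (0,6): δ = 129.86°  ·
  (1,2): δ = 137.01°  ·
  (1,3): δ = 88.83°  ·
  (1,4): δ = 10.52°  ✓
  (1,5): δ = 49.39°  ✓
  (1,6): δ = 97.74°  ·
  (2,3): δ = 131.83°  ·
  (2,4): δ = 53.52°  ✓
  (2,5): δ = 6.40°  ✓
  (2,6): δ = 54.75°  ✓
  (3,4): δ = 101.69°  ·
  (3,5): δ = 41.78°  ✓
  (3,6): δ = 6.57°  ✓
  (4,5): δ = 120.08°  ·
  (4,6): δ = 71.74°  ·
  (5,6): δ = 131.65°  ·
antipodal pairs: 9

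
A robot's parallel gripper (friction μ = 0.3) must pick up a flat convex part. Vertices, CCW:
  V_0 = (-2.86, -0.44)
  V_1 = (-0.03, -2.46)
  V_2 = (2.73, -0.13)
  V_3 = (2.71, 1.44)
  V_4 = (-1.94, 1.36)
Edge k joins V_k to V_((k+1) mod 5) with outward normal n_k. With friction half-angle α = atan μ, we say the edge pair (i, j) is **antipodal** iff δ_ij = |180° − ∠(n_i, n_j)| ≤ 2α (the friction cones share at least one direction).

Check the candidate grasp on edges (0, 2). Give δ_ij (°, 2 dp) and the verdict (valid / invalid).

α = atan 0.3 = 16.70°;  2α = 33.40°
edge 0: e_0 = (+2.83, -2.02);  n_0 = (-0.5810, -0.8139)
edge 2: e_2 = (-0.02, +1.57);  n_2 = (+0.9999, +0.0127)
∠(n_0, n_2) = 126.25°
δ = |180° − 126.25°| = 53.75°
53.75° > 2α = 33.40°  →  invalid

δ = 53.75°, invalid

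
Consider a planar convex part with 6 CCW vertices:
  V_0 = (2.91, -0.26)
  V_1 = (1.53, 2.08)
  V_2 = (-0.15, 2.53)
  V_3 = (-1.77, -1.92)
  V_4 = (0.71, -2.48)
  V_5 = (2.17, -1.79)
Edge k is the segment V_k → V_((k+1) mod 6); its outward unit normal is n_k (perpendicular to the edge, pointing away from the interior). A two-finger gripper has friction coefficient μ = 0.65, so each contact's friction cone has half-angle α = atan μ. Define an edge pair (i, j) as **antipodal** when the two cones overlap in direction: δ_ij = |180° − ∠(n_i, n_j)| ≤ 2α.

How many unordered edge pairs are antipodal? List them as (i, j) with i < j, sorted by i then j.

α = atan 0.65 = 33.02°;  2α = 66.05°
n_0 = (+0.8614, +0.5080)
n_1 = (+0.2587, +0.9659)
n_2 = (-0.9397, +0.3421)
n_3 = (-0.2203, -0.9754)
n_4 = (+0.4273, -0.9041)
n_5 = (+0.9002, -0.4354)
  (0,1): δ = 135.52°  ·
  (0,2): δ = 50.53°  ✓
  (0,3): δ = 46.75°  ✓
  (0,4): δ = 84.77°  ·
  (0,5): δ = 123.66°  ·
  (1,2): δ = 95.01°  ·
  (1,3): δ = 2.27°  ✓
  (1,4): δ = 40.29°  ✓
  (1,5): δ = 79.18°  ·
  (2,3): δ = 82.72°  ·
  (2,4): δ = 44.70°  ✓
  (2,5): δ = 5.81°  ✓
  (3,4): δ = 141.98°  ·
  (3,5): δ = 103.09°  ·
  (4,5): δ = 141.11°  ·
antipodal pairs: 6

count = 6; pairs: (0,2), (0,3), (1,3), (1,4), (2,4), (2,5)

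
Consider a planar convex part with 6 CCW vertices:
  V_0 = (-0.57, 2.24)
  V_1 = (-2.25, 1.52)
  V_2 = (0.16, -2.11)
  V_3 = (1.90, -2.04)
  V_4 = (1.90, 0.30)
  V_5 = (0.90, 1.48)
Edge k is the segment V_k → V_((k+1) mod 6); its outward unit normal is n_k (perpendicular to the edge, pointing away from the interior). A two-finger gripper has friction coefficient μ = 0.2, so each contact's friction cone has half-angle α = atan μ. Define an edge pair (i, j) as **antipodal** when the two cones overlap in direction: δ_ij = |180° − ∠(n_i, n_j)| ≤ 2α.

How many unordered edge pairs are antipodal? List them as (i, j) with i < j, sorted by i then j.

α = atan 0.2 = 11.31°;  2α = 22.62°
n_0 = (-0.3939, +0.9191)
n_1 = (-0.8331, -0.5531)
n_2 = (+0.0402, -0.9992)
n_3 = (+1.0000, -0.0000)
n_4 = (+0.7629, +0.6465)
n_5 = (+0.4593, +0.8883)
  (0,1): δ = 79.62°  ·
  (0,2): δ = 20.89°  ✓
  (0,3): δ = 66.80°  ·
  (0,4): δ = 107.08°  ·
  (0,5): δ = 129.46°  ·
  (1,2): δ = 121.28°  ·
  (1,3): δ = 33.58°  ·
  (1,4): δ = 6.70°  ✓
  (1,5): δ = 29.08°  ·
  (2,3): δ = 92.30°  ·
  (2,4): δ = 52.02°  ·
  (2,5): δ = 29.64°  ·
  (3,4): δ = 139.72°  ·
  (3,5): δ = 117.34°  ·
  (4,5): δ = 157.62°  ·
antipodal pairs: 2

count = 2; pairs: (0,2), (1,4)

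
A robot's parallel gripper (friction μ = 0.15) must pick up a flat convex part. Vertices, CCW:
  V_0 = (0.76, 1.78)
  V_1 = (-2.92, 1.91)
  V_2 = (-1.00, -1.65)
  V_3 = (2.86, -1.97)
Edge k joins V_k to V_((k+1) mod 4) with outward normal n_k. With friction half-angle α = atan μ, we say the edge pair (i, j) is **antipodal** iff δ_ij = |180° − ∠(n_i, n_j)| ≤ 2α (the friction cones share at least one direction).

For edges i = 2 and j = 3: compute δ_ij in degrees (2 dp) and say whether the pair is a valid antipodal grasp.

α = atan 0.15 = 8.53°;  2α = 17.06°
edge 2: e_2 = (+3.86, -0.32);  n_2 = (-0.0826, -0.9966)
edge 3: e_3 = (-2.10, +3.75);  n_3 = (+0.8725, +0.4886)
∠(n_2, n_3) = 123.99°
δ = |180° − 123.99°| = 56.01°
56.01° > 2α = 17.06°  →  invalid

δ = 56.01°, invalid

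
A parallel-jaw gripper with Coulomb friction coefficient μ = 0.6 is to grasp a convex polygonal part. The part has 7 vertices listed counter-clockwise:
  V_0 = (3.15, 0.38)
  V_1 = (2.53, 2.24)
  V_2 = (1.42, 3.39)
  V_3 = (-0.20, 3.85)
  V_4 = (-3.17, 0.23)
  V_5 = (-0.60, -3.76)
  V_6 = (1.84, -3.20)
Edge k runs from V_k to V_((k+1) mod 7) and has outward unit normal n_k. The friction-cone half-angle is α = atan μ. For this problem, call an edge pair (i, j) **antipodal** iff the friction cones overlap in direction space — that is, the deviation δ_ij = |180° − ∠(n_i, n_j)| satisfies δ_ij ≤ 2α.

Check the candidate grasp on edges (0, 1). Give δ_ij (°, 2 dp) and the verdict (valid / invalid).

δ = 154.45°, invalid

α = atan 0.6 = 30.96°;  2α = 61.93°
edge 0: e_0 = (-0.62, +1.86);  n_0 = (+0.9487, +0.3162)
edge 1: e_1 = (-1.11, +1.15);  n_1 = (+0.7195, +0.6945)
∠(n_0, n_1) = 25.55°
δ = |180° − 25.55°| = 154.45°
154.45° > 2α = 61.93°  →  invalid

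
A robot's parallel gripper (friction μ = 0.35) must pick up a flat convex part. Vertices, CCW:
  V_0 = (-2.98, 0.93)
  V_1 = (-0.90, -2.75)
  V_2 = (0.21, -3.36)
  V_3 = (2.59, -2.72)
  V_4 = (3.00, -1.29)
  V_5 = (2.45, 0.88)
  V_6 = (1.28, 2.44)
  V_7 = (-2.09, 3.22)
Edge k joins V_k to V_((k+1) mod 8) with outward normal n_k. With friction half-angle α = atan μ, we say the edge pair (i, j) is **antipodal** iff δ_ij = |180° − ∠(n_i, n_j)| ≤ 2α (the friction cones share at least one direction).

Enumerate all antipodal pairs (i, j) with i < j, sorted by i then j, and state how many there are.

α = atan 0.35 = 19.29°;  2α = 38.58°
n_0 = (-0.8706, -0.4921)
n_1 = (-0.4816, -0.8764)
n_2 = (+0.2597, -0.9657)
n_3 = (+0.9613, -0.2756)
n_4 = (+0.9693, +0.2457)
n_5 = (+0.8000, +0.6000)
n_6 = (+0.2255, +0.9742)
n_7 = (-0.9321, +0.3622)
  (0,1): δ = 148.27°  ·
  (0,2): δ = 104.42°  ·
  (0,3): δ = 45.47°  ·
  (0,4): δ = 15.25°  ✓
  (0,5): δ = 7.39°  ✓
  (0,6): δ = 47.49°  ·
  (0,7): δ = 129.29°  ·
  (1,2): δ = 136.16°  ·
  (1,3): δ = 77.21°  ·
  (1,4): δ = 46.99°  ·
  (1,5): δ = 24.34°  ✓
  (1,6): δ = 15.76°  ✓
  (1,7): δ = 97.55°  ·
  (2,3): δ = 121.05°  ·
  (2,4): δ = 90.83°  ·
  (2,5): δ = 68.18°  ·
  (2,6): δ = 28.08°  ✓
  (2,7): δ = 53.71°  ·
  (3,4): δ = 149.78°  ·
  (3,5): δ = 127.13°  ·
  (3,6): δ = 87.03°  ·
  (3,7): δ = 5.24°  ✓
  (4,5): δ = 157.35°  ·
  (4,6): δ = 117.25°  ·
  (4,7): δ = 35.46°  ✓
  (5,6): δ = 139.90°  ·
  (5,7): δ = 58.11°  ·
  (6,7): δ = 98.21°  ·
antipodal pairs: 7

count = 7; pairs: (0,4), (0,5), (1,5), (1,6), (2,6), (3,7), (4,7)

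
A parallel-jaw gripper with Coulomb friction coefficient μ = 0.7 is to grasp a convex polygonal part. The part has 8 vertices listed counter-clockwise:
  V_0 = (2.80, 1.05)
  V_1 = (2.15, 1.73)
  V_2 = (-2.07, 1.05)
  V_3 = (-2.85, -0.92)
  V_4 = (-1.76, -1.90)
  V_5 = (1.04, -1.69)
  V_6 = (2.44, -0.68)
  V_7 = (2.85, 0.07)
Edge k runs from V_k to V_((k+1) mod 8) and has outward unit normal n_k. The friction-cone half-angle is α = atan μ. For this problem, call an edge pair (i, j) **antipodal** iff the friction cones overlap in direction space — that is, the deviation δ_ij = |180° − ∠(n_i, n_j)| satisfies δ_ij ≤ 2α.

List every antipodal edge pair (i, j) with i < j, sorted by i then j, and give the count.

count = 12; pairs: (0,2), (0,3), (0,4), (1,3), (1,4), (1,5), (1,6), (2,4), (2,5), (2,6), (2,7), (3,7)

α = atan 0.7 = 34.99°;  2α = 69.98°
n_0 = (+0.7229, +0.6910)
n_1 = (-0.1591, +0.9873)
n_2 = (-0.9298, +0.3681)
n_3 = (-0.6686, -0.7436)
n_4 = (+0.0748, -0.9972)
n_5 = (+0.5851, -0.8110)
n_6 = (+0.8774, -0.4797)
n_7 = (+0.9987, +0.0510)
  (0,1): δ = 124.55°  ·
  (0,2): δ = 65.31°  ✓
  (0,3): δ = 4.33°  ✓
  (0,4): δ = 50.58°  ✓
  (0,5): δ = 82.10°  ·
  (0,6): δ = 107.63°  ·
  (0,7): δ = 139.21°  ·
  (1,2): δ = 120.75°  ·
  (1,3): δ = 51.11°  ✓
  (1,4): δ = 4.86°  ✓
  (1,5): δ = 26.65°  ✓
  (1,6): δ = 52.18°  ✓
  (1,7): δ = 83.77°  ·
  (2,3): δ = 110.36°  ·
  (2,4): δ = 64.11°  ✓
  (2,5): δ = 32.59°  ✓
  (2,6): δ = 7.06°  ✓
  (2,7): δ = 24.52°  ✓
  (3,4): δ = 133.75°  ·
  (3,5): δ = 102.23°  ·
  (3,6): δ = 76.71°  ·
  (3,7): δ = 45.12°  ✓
  (4,5): δ = 148.48°  ·
  (4,6): δ = 122.95°  ·
  (4,7): δ = 91.37°  ·
  (5,6): δ = 154.47°  ·
  (5,7): δ = 122.89°  ·
  (6,7): δ = 148.42°  ·
antipodal pairs: 12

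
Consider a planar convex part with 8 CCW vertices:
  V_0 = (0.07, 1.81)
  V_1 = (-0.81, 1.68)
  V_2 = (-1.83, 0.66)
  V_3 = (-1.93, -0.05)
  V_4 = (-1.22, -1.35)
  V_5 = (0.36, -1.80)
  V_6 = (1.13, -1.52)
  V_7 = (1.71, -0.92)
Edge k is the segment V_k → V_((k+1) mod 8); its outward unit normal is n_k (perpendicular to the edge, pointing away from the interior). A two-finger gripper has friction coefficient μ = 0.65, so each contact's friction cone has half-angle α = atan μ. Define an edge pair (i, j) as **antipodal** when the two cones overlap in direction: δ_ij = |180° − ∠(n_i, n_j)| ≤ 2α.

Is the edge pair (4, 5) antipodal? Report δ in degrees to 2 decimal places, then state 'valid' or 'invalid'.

δ = 144.12°, invalid

α = atan 0.65 = 33.02°;  2α = 66.05°
edge 4: e_4 = (+1.58, -0.45);  n_4 = (-0.2739, -0.9618)
edge 5: e_5 = (+0.77, +0.28);  n_5 = (+0.3417, -0.9398)
∠(n_4, n_5) = 35.88°
δ = |180° − 35.88°| = 144.12°
144.12° > 2α = 66.05°  →  invalid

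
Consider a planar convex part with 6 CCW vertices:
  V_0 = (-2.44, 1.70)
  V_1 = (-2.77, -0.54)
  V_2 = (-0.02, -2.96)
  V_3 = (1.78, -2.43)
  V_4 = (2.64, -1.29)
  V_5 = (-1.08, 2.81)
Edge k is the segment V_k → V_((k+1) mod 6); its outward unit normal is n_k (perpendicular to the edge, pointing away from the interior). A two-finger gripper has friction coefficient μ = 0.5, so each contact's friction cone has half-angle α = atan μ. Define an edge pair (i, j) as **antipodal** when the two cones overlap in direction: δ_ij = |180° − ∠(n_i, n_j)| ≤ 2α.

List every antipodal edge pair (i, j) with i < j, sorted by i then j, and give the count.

α = atan 0.5 = 26.57°;  2α = 53.13°
n_0 = (-0.9893, +0.1457)
n_1 = (-0.6606, -0.7507)
n_2 = (+0.2825, -0.9593)
n_3 = (+0.7983, -0.6022)
n_4 = (+0.7406, +0.6720)
n_5 = (-0.6323, +0.7747)
  (0,1): δ = 122.97°  ·
  (0,2): δ = 65.21°  ·
  (0,3): δ = 28.65°  ✓
  (0,4): δ = 50.60°  ✓
  (0,5): δ = 137.60°  ·
  (1,2): δ = 122.25°  ·
  (1,3): δ = 85.68°  ·
  (1,4): δ = 6.43°  ✓
  (1,5): δ = 80.57°  ·
  (2,3): δ = 143.44°  ·
  (2,4): δ = 64.19°  ·
  (2,5): δ = 22.81°  ✓
  (3,4): δ = 100.75°  ·
  (3,5): δ = 13.75°  ✓
  (4,5): δ = 93.00°  ·
antipodal pairs: 5

count = 5; pairs: (0,3), (0,4), (1,4), (2,5), (3,5)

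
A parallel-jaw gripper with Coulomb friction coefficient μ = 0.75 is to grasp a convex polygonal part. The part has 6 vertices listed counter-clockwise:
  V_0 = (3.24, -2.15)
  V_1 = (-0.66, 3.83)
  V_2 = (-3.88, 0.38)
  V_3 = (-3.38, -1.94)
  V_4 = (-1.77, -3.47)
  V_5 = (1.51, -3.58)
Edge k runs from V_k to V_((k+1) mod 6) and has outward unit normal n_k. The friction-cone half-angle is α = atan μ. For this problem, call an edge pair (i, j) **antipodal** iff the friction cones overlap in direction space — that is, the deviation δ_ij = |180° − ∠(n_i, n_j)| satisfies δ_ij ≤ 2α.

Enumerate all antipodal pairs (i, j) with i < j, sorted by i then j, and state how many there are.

count = 6; pairs: (0,2), (0,3), (0,4), (1,4), (1,5), (2,5)

α = atan 0.75 = 36.87°;  2α = 73.74°
n_0 = (+0.8376, +0.5463)
n_1 = (-0.7311, +0.6823)
n_2 = (-0.9776, -0.2107)
n_3 = (-0.6889, -0.7249)
n_4 = (-0.0335, -0.9994)
n_5 = (+0.6371, -0.7708)
  (0,1): δ = 76.14°  ·
  (0,2): δ = 20.95°  ✓
  (0,3): δ = 13.35°  ✓
  (0,4): δ = 54.97°  ✓
  (0,5): δ = 96.47°  ·
  (1,2): δ = 124.81°  ·
  (1,3): δ = 90.52°  ·
  (1,4): δ = 48.90°  ✓
  (1,5): δ = 7.40°  ✓
  (2,3): δ = 145.70°  ·
  (2,4): δ = 104.08°  ·
  (2,5): δ = 62.59°  ✓
  (3,4): δ = 138.38°  ·
  (3,5): δ = 96.88°  ·
  (4,5): δ = 138.50°  ·
antipodal pairs: 6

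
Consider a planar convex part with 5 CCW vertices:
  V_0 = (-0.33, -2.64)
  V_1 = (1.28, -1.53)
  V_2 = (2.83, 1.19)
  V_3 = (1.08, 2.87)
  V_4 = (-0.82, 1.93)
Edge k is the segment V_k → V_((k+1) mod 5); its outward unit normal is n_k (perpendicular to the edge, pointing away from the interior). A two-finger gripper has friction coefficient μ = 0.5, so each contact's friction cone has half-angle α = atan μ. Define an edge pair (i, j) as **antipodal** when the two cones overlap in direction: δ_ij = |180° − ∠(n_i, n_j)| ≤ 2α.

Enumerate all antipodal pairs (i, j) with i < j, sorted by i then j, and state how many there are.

α = atan 0.5 = 26.57°;  2α = 53.13°
n_0 = (+0.5676, -0.8233)
n_1 = (+0.8688, -0.4951)
n_2 = (+0.6925, +0.7214)
n_3 = (-0.4434, +0.8963)
n_4 = (-0.9943, -0.1066)
  (0,1): δ = 154.26°  ·
  (0,2): δ = 78.41°  ·
  (0,3): δ = 8.26°  ✓
  (0,4): δ = 61.54°  ·
  (1,2): δ = 104.15°  ·
  (1,3): δ = 34.00°  ✓
  (1,4): δ = 35.80°  ✓
  (2,3): δ = 109.85°  ·
  (2,4): δ = 40.05°  ✓
  (3,4): δ = 110.20°  ·
antipodal pairs: 4

count = 4; pairs: (0,3), (1,3), (1,4), (2,4)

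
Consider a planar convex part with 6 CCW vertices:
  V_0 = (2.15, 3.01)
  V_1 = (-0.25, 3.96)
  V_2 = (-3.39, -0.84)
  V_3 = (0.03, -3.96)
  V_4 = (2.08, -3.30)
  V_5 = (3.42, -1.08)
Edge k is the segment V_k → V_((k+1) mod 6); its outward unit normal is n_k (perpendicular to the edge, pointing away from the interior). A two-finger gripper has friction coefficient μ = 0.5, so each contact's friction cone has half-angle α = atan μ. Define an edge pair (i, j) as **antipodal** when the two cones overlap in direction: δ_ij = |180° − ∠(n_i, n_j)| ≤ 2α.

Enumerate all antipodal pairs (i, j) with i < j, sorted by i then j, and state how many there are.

α = atan 0.5 = 26.57°;  2α = 53.13°
n_0 = (+0.3680, +0.9298)
n_1 = (-0.8368, +0.5474)
n_2 = (-0.6740, -0.7388)
n_3 = (+0.3065, -0.9519)
n_4 = (+0.8561, -0.5168)
n_5 = (+0.9550, +0.2965)
  (0,1): δ = 101.60°  ·
  (0,2): δ = 20.78°  ✓
  (0,3): δ = 39.44°  ✓
  (0,4): δ = 80.48°  ·
  (0,5): δ = 128.85°  ·
  (1,2): δ = 99.18°  ·
  (1,3): δ = 38.96°  ✓
  (1,4): δ = 2.08°  ✓
  (1,5): δ = 50.44°  ✓
  (2,3): δ = 119.78°  ·
  (2,4): δ = 78.74°  ·
  (2,5): δ = 30.38°  ✓
  (3,4): δ = 138.96°  ·
  (3,5): δ = 90.60°  ·
  (4,5): δ = 131.63°  ·
antipodal pairs: 6

count = 6; pairs: (0,2), (0,3), (1,3), (1,4), (1,5), (2,5)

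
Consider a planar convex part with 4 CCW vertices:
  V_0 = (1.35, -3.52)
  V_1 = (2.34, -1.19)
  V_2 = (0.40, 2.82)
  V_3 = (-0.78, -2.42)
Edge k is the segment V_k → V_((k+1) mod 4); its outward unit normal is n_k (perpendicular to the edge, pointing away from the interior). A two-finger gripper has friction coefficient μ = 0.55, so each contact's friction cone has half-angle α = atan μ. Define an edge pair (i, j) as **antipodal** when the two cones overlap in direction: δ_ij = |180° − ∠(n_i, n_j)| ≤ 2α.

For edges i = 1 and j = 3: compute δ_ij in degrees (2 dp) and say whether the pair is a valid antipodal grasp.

α = atan 0.55 = 28.81°;  2α = 57.62°
edge 1: e_1 = (-1.94, +4.01);  n_1 = (+0.9002, +0.4355)
edge 3: e_3 = (+2.13, -1.10);  n_3 = (-0.4589, -0.8885)
∠(n_1, n_3) = 143.13°
δ = |180° − 143.13°| = 36.87°
36.87° ≤ 2α = 57.62°  →  valid

δ = 36.87°, valid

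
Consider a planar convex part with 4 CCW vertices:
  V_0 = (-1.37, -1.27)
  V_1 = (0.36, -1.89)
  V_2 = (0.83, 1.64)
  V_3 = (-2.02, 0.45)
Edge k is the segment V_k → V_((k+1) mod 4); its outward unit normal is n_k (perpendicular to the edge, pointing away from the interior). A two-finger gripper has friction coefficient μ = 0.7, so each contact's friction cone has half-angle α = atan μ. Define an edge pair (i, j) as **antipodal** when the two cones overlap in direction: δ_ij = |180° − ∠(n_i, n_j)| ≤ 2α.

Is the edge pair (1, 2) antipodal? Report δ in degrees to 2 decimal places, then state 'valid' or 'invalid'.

α = atan 0.7 = 34.99°;  2α = 69.98°
edge 1: e_1 = (+0.47, +3.53);  n_1 = (+0.9913, -0.1320)
edge 2: e_2 = (-2.85, -1.19);  n_2 = (-0.3853, +0.9228)
∠(n_1, n_2) = 120.25°
δ = |180° − 120.25°| = 59.75°
59.75° ≤ 2α = 69.98°  →  valid

δ = 59.75°, valid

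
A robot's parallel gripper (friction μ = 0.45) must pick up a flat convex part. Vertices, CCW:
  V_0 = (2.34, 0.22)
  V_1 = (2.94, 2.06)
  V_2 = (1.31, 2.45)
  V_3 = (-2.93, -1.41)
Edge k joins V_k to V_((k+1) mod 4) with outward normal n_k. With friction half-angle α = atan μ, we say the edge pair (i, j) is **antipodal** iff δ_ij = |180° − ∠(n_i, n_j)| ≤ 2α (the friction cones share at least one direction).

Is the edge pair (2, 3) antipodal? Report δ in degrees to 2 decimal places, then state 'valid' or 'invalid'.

α = atan 0.45 = 24.23°;  2α = 48.46°
edge 2: e_2 = (-4.24, -3.86);  n_2 = (-0.6732, +0.7395)
edge 3: e_3 = (+5.27, +1.63);  n_3 = (+0.2955, -0.9553)
∠(n_2, n_3) = 154.87°
δ = |180° − 154.87°| = 25.13°
25.13° ≤ 2α = 48.46°  →  valid

δ = 25.13°, valid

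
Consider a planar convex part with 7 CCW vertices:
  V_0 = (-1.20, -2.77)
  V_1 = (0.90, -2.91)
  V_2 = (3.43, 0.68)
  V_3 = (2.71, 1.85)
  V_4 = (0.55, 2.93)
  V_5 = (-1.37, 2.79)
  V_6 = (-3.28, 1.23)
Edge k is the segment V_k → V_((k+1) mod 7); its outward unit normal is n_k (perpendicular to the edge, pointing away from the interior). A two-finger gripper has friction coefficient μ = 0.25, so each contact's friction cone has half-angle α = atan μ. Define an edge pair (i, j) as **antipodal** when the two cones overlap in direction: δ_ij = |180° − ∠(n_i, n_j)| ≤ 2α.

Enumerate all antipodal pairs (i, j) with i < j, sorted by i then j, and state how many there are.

count = 4; pairs: (0,3), (0,4), (1,5), (2,6)

α = atan 0.25 = 14.04°;  2α = 28.07°
n_0 = (-0.0665, -0.9978)
n_1 = (+0.8174, -0.5761)
n_2 = (+0.8517, +0.5241)
n_3 = (+0.4472, +0.8944)
n_4 = (-0.0727, +0.9974)
n_5 = (-0.6326, +0.7745)
n_6 = (-0.8872, -0.4614)
  (0,1): δ = 121.36°  ·
  (0,2): δ = 54.58°  ·
  (0,3): δ = 22.75°  ✓
  (0,4): δ = 7.98°  ✓
  (0,5): δ = 43.05°  ·
  (0,6): δ = 121.29°  ·
  (1,2): δ = 113.22°  ·
  (1,3): δ = 81.39°  ·
  (1,4): δ = 50.66°  ·
  (1,5): δ = 15.59°  ✓
  (1,6): δ = 62.65°  ·
  (2,3): δ = 148.17°  ·
  (2,4): δ = 117.44°  ·
  (2,5): δ = 82.37°  ·
  (2,6): δ = 4.13°  ✓
  (3,4): δ = 149.26°  ·
  (3,5): δ = 114.19°  ·
  (3,6): δ = 35.96°  ·
  (4,5): δ = 144.93°  ·
  (4,6): δ = 66.70°  ·
  (5,6): δ = 101.77°  ·
antipodal pairs: 4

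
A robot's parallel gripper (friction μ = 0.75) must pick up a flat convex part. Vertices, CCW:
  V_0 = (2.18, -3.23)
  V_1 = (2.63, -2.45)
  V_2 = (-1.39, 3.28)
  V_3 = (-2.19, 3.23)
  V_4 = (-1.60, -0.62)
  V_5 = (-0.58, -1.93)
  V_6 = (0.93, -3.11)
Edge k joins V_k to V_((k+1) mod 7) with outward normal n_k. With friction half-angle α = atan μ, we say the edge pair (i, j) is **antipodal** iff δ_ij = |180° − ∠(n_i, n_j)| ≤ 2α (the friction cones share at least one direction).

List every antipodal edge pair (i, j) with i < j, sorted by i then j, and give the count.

α = atan 0.75 = 36.87°;  2α = 73.74°
n_0 = (+0.8662, -0.4997)
n_1 = (+0.8186, +0.5743)
n_2 = (-0.0624, +0.9981)
n_3 = (-0.9885, -0.1515)
n_4 = (-0.7890, -0.6144)
n_5 = (-0.6157, -0.7879)
n_6 = (-0.0956, -0.9954)
  (0,1): δ = 114.97°  ·
  (0,2): δ = 56.44°  ✓
  (0,3): δ = 38.69°  ✓
  (0,4): δ = 67.89°  ✓
  (0,5): δ = 81.98°  ·
  (0,6): δ = 114.50°  ·
  (1,2): δ = 121.48°  ·
  (1,3): δ = 26.34°  ✓
  (1,4): δ = 2.85°  ✓
  (1,5): δ = 16.94°  ✓
  (1,6): δ = 49.46°  ✓
  (2,3): δ = 84.86°  ·
  (2,4): δ = 55.67°  ✓
  (2,5): δ = 41.58°  ✓
  (2,6): δ = 9.06°  ✓
  (3,4): δ = 150.81°  ·
  (3,5): δ = 136.72°  ·
  (3,6): δ = 104.20°  ·
  (4,5): δ = 165.91°  ·
  (4,6): δ = 133.39°  ·
  (5,6): δ = 147.48°  ·
antipodal pairs: 10

count = 10; pairs: (0,2), (0,3), (0,4), (1,3), (1,4), (1,5), (1,6), (2,4), (2,5), (2,6)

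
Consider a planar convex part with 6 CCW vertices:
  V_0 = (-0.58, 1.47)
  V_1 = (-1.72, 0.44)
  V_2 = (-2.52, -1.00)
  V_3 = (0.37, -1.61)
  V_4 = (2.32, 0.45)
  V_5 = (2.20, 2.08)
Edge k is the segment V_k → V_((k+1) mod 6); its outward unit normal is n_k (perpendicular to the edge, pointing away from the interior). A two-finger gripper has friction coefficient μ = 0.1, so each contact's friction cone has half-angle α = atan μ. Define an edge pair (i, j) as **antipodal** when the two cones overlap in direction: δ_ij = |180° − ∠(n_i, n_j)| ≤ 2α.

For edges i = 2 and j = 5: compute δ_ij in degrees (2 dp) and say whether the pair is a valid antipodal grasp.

δ = 24.29°, invalid

α = atan 0.1 = 5.71°;  2α = 11.42°
edge 2: e_2 = (+2.89, -0.61);  n_2 = (-0.2065, -0.9784)
edge 5: e_5 = (-2.78, -0.61);  n_5 = (-0.2143, +0.9768)
∠(n_2, n_5) = 155.71°
δ = |180° − 155.71°| = 24.29°
24.29° > 2α = 11.42°  →  invalid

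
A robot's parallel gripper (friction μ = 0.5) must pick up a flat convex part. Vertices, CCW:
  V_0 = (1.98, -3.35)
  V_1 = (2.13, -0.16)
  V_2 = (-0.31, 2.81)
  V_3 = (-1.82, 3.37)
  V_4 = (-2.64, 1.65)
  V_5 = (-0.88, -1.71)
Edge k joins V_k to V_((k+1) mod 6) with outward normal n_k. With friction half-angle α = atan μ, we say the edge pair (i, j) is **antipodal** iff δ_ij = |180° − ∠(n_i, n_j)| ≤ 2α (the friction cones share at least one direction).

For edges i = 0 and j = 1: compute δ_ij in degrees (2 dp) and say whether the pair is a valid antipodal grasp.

α = atan 0.5 = 26.57°;  2α = 53.13°
edge 0: e_0 = (+0.15, +3.19);  n_0 = (+0.9989, -0.0470)
edge 1: e_1 = (-2.44, +2.97);  n_1 = (+0.7727, +0.6348)
∠(n_0, n_1) = 42.10°
δ = |180° − 42.10°| = 137.90°
137.90° > 2α = 53.13°  →  invalid

δ = 137.90°, invalid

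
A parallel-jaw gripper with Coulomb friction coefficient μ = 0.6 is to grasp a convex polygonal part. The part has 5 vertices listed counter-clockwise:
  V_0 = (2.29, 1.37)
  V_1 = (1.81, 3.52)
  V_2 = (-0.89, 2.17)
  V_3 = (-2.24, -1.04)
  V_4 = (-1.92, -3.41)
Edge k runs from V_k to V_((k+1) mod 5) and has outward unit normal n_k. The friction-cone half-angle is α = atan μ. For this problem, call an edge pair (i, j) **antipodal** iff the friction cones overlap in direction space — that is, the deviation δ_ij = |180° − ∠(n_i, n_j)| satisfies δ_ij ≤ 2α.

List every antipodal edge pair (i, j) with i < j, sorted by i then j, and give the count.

count = 5; pairs: (0,2), (0,3), (1,4), (2,4), (3,4)

α = atan 0.6 = 30.96°;  2α = 61.93°
n_0 = (+0.9760, +0.2179)
n_1 = (-0.4472, +0.8944)
n_2 = (-0.9218, +0.3877)
n_3 = (-0.9910, -0.1338)
n_4 = (+0.7504, -0.6609)
  (0,1): δ = 76.02°  ·
  (0,2): δ = 35.39°  ✓
  (0,3): δ = 4.90°  ✓
  (0,4): δ = 126.04°  ·
  (1,2): δ = 139.37°  ·
  (1,3): δ = 108.88°  ·
  (1,4): δ = 22.06°  ✓
  (2,3): δ = 149.50°  ·
  (2,4): δ = 18.56°  ✓
  (3,4): δ = 49.06°  ✓
antipodal pairs: 5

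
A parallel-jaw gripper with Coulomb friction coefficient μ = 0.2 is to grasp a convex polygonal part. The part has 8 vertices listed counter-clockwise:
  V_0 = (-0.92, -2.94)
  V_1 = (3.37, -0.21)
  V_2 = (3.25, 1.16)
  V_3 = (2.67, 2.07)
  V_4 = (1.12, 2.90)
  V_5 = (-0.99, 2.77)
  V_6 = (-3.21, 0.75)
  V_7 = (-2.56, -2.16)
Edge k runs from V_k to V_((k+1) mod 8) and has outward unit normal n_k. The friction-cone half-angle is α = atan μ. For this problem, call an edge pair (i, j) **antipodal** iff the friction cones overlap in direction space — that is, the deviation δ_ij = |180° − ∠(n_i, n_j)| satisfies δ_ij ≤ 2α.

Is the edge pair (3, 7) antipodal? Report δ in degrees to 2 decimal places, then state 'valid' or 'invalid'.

δ = 2.73°, valid

α = atan 0.2 = 11.31°;  2α = 22.62°
edge 3: e_3 = (-1.55, +0.83);  n_3 = (+0.4721, +0.8816)
edge 7: e_7 = (+1.64, -0.78);  n_7 = (-0.4295, -0.9031)
∠(n_3, n_7) = 177.27°
δ = |180° − 177.27°| = 2.73°
2.73° ≤ 2α = 22.62°  →  valid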